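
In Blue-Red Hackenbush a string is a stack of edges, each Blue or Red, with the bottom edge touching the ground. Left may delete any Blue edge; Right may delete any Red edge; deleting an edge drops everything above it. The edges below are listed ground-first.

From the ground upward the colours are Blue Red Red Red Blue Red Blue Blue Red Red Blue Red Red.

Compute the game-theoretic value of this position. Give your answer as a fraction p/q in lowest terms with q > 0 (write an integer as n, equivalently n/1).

713/4096

edge 1 of 13 (Blue): { 0 | none } — 1
edge 2 of 13 (Red): { 0 | 1 } — 1/2
edge 3 of 13 (Red): { 0 | 1/2,1 } — 1/4
edge 4 of 13 (Red): { 0 | 1/4,1/2,1 } — 1/8
edge 5 of 13 (Blue): { 0,1/8 | 1/4,1/2,1 } — 3/16
edge 6 of 13 (Red): { 0,1/8 | 3/16,1/4,1/2,1 } — 5/32
edge 7 of 13 (Blue): { 0,1/8,5/32 | 3/16,1/4,1/2,1 } — 11/64
edge 8 of 13 (Blue): { 0,1/8,5/32,11/64 | 3/16,1/4,1/2,1 } — 23/128
edge 9 of 13 (Red): { 0,1/8,5/32,11/64 | 23/128,3/16,1/4,1/2,1 } — 45/256
edge 10 of 13 (Red): { 0,1/8,5/32,11/64 | 45/256,23/128,3/16,1/4,1/2,1 } — 89/512
edge 11 of 13 (Blue): { 0,1/8,5/32,11/64,89/512 | 45/256,23/128,3/16,1/4,1/2,1 } — 179/1024
edge 12 of 13 (Red): { 0,1/8,5/32,11/64,89/512 | 179/1024,45/256,23/128,3/16,1/4,1/2,1 } — 357/2048
edge 13 of 13 (Red): { 0,1/8,5/32,11/64,89/512 | 357/2048,179/1024,45/256,23/128,3/16,1/4,1/2,1 } — 713/4096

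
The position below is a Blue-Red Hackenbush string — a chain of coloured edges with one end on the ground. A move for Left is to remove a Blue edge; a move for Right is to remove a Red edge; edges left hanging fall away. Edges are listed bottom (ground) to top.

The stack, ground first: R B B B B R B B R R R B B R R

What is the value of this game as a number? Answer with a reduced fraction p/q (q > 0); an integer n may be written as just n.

-1255/16384

Build value(s[:k]) for k = 1..15, string s = R B B B B R B B R R R B B R R.
value(R) = { — | 0 } → -1
value(RB) = { -1 | 0 } → -1/2
value(RBB) = { -1,-1/2 | 0 } → -1/4
value(RBBB) = { -1,-1/2,-1/4 | 0 } → -1/8
value(RBBBB) = { -1,-1/2,-1/4,-1/8 | 0 } → -1/16
value(RBBBBR) = { -1,-1/2,-1/4,-1/8 | -1/16,0 } → -3/32
value(RBBBBRB) = { -1,-1/2,-1/4,-1/8,-3/32 | -1/16,0 } → -5/64
value(RBBBBRBB) = { -1,-1/2,-1/4,-1/8,-3/32,-5/64 | -1/16,0 } → -9/128
value(RBBBBRBBR) = { -1,-1/2,-1/4,-1/8,-3/32,-5/64 | -9/128,-1/16,0 } → -19/256
value(RBBBBRBBRR) = { -1,-1/2,-1/4,-1/8,-3/32,-5/64 | -19/256,-9/128,-1/16,0 } → -39/512
value(RBBBBRBBRRR) = { -1,-1/2,-1/4,-1/8,-3/32,-5/64 | -39/512,-19/256,-9/128,-1/16,0 } → -79/1024
value(RBBBBRBBRRRB) = { -1,-1/2,-1/4,-1/8,-3/32,-5/64,-79/1024 | -39/512,-19/256,-9/128,-1/16,0 } → -157/2048
value(RBBBBRBBRRRBB) = { -1,-1/2,-1/4,-1/8,-3/32,-5/64,-79/1024,-157/2048 | -39/512,-19/256,-9/128,-1/16,0 } → -313/4096
value(RBBBBRBBRRRBBR) = { -1,-1/2,-1/4,-1/8,-3/32,-5/64,-79/1024,-157/2048 | -313/4096,-39/512,-19/256,-9/128,-1/16,0 } → -627/8192
value(RBBBBRBBRRRBBRR) = { -1,-1/2,-1/4,-1/8,-3/32,-5/64,-79/1024,-157/2048 | -627/8192,-313/4096,-39/512,-19/256,-9/128,-1/16,0 } → -1255/16384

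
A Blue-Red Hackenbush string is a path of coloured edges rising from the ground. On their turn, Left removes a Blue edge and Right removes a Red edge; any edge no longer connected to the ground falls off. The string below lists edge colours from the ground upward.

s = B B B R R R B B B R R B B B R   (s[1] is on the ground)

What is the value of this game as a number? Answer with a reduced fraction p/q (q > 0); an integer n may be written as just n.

edge 1 of 15 (B): { 0 | ∅ } ⇒ 1
edge 2 of 15 (B): { 0; 1 | ∅ } ⇒ 2
edge 3 of 15 (B): { 0; 1; 2 | ∅ } ⇒ 3
edge 4 of 15 (R): { 0; 1; 2 | 3 } ⇒ 5/2
edge 5 of 15 (R): { 0; 1; 2 | 5/2; 3 } ⇒ 9/4
edge 6 of 15 (R): { 0; 1; 2 | 9/4; 5/2; 3 } ⇒ 17/8
edge 7 of 15 (B): { 0; 1; 2; 17/8 | 9/4; 5/2; 3 } ⇒ 35/16
edge 8 of 15 (B): { 0; 1; 2; 17/8; 35/16 | 9/4; 5/2; 3 } ⇒ 71/32
edge 9 of 15 (B): { 0; 1; 2; 17/8; 35/16; 71/32 | 9/4; 5/2; 3 } ⇒ 143/64
edge 10 of 15 (R): { 0; 1; 2; 17/8; 35/16; 71/32 | 143/64; 9/4; 5/2; 3 } ⇒ 285/128
edge 11 of 15 (R): { 0; 1; 2; 17/8; 35/16; 71/32 | 285/128; 143/64; 9/4; 5/2; 3 } ⇒ 569/256
edge 12 of 15 (B): { 0; 1; 2; 17/8; 35/16; 71/32; 569/256 | 285/128; 143/64; 9/4; 5/2; 3 } ⇒ 1139/512
edge 13 of 15 (B): { 0; 1; 2; 17/8; 35/16; 71/32; 569/256; 1139/512 | 285/128; 143/64; 9/4; 5/2; 3 } ⇒ 2279/1024
edge 14 of 15 (B): { 0; 1; 2; 17/8; 35/16; 71/32; 569/256; 1139/512; 2279/1024 | 285/128; 143/64; 9/4; 5/2; 3 } ⇒ 4559/2048
edge 15 of 15 (R): { 0; 1; 2; 17/8; 35/16; 71/32; 569/256; 1139/512; 2279/1024 | 4559/2048; 285/128; 143/64; 9/4; 5/2; 3 } ⇒ 9117/4096

9117/4096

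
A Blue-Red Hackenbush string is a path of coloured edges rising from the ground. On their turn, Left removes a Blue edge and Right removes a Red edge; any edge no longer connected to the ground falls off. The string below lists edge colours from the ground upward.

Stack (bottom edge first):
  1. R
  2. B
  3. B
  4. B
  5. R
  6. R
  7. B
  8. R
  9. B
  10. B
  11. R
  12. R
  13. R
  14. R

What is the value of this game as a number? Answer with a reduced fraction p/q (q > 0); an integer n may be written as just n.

-1695/8192

Recurse on prefixes of the 14-edge string R B B B R R B R B B R R R R:
G(R) = { none | 0 } — -1
G(RB) = { -1 | 0 } — -1/2
G(RBB) = { -1, -1/2 | 0 } — -1/4
G(RBBB) = { -1, -1/2, -1/4 | 0 } — -1/8
G(RBBBR) = { -1, -1/2, -1/4 | -1/8, 0 } — -3/16
G(RBBBRR) = { -1, -1/2, -1/4 | -3/16, -1/8, 0 } — -7/32
G(RBBBRRB) = { -1, -1/2, -1/4, -7/32 | -3/16, -1/8, 0 } — -13/64
G(RBBBRRBR) = { -1, -1/2, -1/4, -7/32 | -13/64, -3/16, -1/8, 0 } — -27/128
G(RBBBRRBRB) = { -1, -1/2, -1/4, -7/32, -27/128 | -13/64, -3/16, -1/8, 0 } — -53/256
G(RBBBRRBRBB) = { -1, -1/2, -1/4, -7/32, -27/128, -53/256 | -13/64, -3/16, -1/8, 0 } — -105/512
G(RBBBRRBRBBR) = { -1, -1/2, -1/4, -7/32, -27/128, -53/256 | -105/512, -13/64, -3/16, -1/8, 0 } — -211/1024
G(RBBBRRBRBBRR) = { -1, -1/2, -1/4, -7/32, -27/128, -53/256 | -211/1024, -105/512, -13/64, -3/16, -1/8, 0 } — -423/2048
G(RBBBRRBRBBRRR) = { -1, -1/2, -1/4, -7/32, -27/128, -53/256 | -423/2048, -211/1024, -105/512, -13/64, -3/16, -1/8, 0 } — -847/4096
G(RBBBRRBRBBRRRR) = { -1, -1/2, -1/4, -7/32, -27/128, -53/256 | -847/4096, -423/2048, -211/1024, -105/512, -13/64, -3/16, -1/8, 0 } — -1695/8192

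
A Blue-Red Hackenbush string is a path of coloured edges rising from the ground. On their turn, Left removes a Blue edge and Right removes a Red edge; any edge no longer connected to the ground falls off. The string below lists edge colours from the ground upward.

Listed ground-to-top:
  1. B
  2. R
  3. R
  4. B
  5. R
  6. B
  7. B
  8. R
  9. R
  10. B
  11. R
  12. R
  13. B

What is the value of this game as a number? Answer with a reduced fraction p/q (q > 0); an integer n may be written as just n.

1427/4096

edge 1 of 13 (B): { 0 | none } gives 1
edge 2 of 13 (R): { 0 | 1 } gives 1/2
edge 3 of 13 (R): { 0 | 1/2 1 } gives 1/4
edge 4 of 13 (B): { 0 1/4 | 1/2 1 } gives 3/8
edge 5 of 13 (R): { 0 1/4 | 3/8 1/2 1 } gives 5/16
edge 6 of 13 (B): { 0 1/4 5/16 | 3/8 1/2 1 } gives 11/32
edge 7 of 13 (B): { 0 1/4 5/16 11/32 | 3/8 1/2 1 } gives 23/64
edge 8 of 13 (R): { 0 1/4 5/16 11/32 | 23/64 3/8 1/2 1 } gives 45/128
edge 9 of 13 (R): { 0 1/4 5/16 11/32 | 45/128 23/64 3/8 1/2 1 } gives 89/256
edge 10 of 13 (B): { 0 1/4 5/16 11/32 89/256 | 45/128 23/64 3/8 1/2 1 } gives 179/512
edge 11 of 13 (R): { 0 1/4 5/16 11/32 89/256 | 179/512 45/128 23/64 3/8 1/2 1 } gives 357/1024
edge 12 of 13 (R): { 0 1/4 5/16 11/32 89/256 | 357/1024 179/512 45/128 23/64 3/8 1/2 1 } gives 713/2048
edge 13 of 13 (B): { 0 1/4 5/16 11/32 89/256 713/2048 | 357/1024 179/512 45/128 23/64 3/8 1/2 1 } gives 1427/4096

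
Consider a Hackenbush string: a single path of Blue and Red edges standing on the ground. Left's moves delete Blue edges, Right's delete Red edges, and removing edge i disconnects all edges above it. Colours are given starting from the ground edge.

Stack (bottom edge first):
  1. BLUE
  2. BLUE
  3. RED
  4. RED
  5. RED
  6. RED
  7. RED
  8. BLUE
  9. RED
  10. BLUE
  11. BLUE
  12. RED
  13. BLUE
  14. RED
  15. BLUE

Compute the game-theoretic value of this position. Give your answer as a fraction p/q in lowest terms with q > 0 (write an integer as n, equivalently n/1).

step 1: add BLUE to get B; options L={ 0 } R={ none } — 1
step 2: add BLUE to get BB; options L={ 0 1 } R={ none } — 2
step 3: add RED to get BBR; options L={ 0 1 } R={ 2 } — 3/2
step 4: add RED to get BBRR; options L={ 0 1 } R={ 3/2 2 } — 5/4
step 5: add RED to get BBRRR; options L={ 0 1 } R={ 5/4 3/2 2 } — 9/8
step 6: add RED to get BBRRRR; options L={ 0 1 } R={ 9/8 5/4 3/2 2 } — 17/16
step 7: add RED to get BBRRRRR; options L={ 0 1 } R={ 17/16 9/8 5/4 3/2 2 } — 33/32
step 8: add BLUE to get BBRRRRRB; options L={ 0 1 33/32 } R={ 17/16 9/8 5/4 3/2 2 } — 67/64
step 9: add RED to get BBRRRRRBR; options L={ 0 1 33/32 } R={ 67/64 17/16 9/8 5/4 3/2 2 } — 133/128
step 10: add BLUE to get BBRRRRRBRB; options L={ 0 1 33/32 133/128 } R={ 67/64 17/16 9/8 5/4 3/2 2 } — 267/256
step 11: add BLUE to get BBRRRRRBRBB; options L={ 0 1 33/32 133/128 267/256 } R={ 67/64 17/16 9/8 5/4 3/2 2 } — 535/512
step 12: add RED to get BBRRRRRBRBBR; options L={ 0 1 33/32 133/128 267/256 } R={ 535/512 67/64 17/16 9/8 5/4 3/2 2 } — 1069/1024
step 13: add BLUE to get BBRRRRRBRBBRB; options L={ 0 1 33/32 133/128 267/256 1069/1024 } R={ 535/512 67/64 17/16 9/8 5/4 3/2 2 } — 2139/2048
step 14: add RED to get BBRRRRRBRBBRBR; options L={ 0 1 33/32 133/128 267/256 1069/1024 } R={ 2139/2048 535/512 67/64 17/16 9/8 5/4 3/2 2 } — 4277/4096
step 15: add BLUE to get BBRRRRRBRBBRBRB; options L={ 0 1 33/32 133/128 267/256 1069/1024 4277/4096 } R={ 2139/2048 535/512 67/64 17/16 9/8 5/4 3/2 2 } — 8555/8192

8555/8192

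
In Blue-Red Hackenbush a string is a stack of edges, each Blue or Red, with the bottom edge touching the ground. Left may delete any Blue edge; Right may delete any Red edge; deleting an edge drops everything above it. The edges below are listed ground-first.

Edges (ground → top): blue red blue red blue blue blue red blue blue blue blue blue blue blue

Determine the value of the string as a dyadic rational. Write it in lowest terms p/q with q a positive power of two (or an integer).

12031/16384

v_1 [b]  L=[0]  R=[(no moves)]  = 1
v_2 [br]  L=[0]  R=[1]  = 1/2
v_3 [brb]  L=[0,1/2]  R=[1]  = 3/4
v_4 [brbr]  L=[0,1/2]  R=[3/4,1]  = 5/8
v_5 [brbrb]  L=[0,1/2,5/8]  R=[3/4,1]  = 11/16
v_6 [brbrbb]  L=[0,1/2,5/8,11/16]  R=[3/4,1]  = 23/32
v_7 [brbrbbb]  L=[0,1/2,5/8,11/16,23/32]  R=[3/4,1]  = 47/64
v_8 [brbrbbbr]  L=[0,1/2,5/8,11/16,23/32]  R=[47/64,3/4,1]  = 93/128
v_9 [brbrbbbrb]  L=[0,1/2,5/8,11/16,23/32,93/128]  R=[47/64,3/4,1]  = 187/256
v_10 [brbrbbbrbb]  L=[0,1/2,5/8,11/16,23/32,93/128,187/256]  R=[47/64,3/4,1]  = 375/512
v_11 [brbrbbbrbbb]  L=[0,1/2,5/8,11/16,23/32,93/128,187/256,375/512]  R=[47/64,3/4,1]  = 751/1024
v_12 [brbrbbbrbbbb]  L=[0,1/2,5/8,11/16,23/32,93/128,187/256,375/512,751/1024]  R=[47/64,3/4,1]  = 1503/2048
v_13 [brbrbbbrbbbbb]  L=[0,1/2,5/8,11/16,23/32,93/128,187/256,375/512,751/1024,1503/2048]  R=[47/64,3/4,1]  = 3007/4096
v_14 [brbrbbbrbbbbbb]  L=[0,1/2,5/8,11/16,23/32,93/128,187/256,375/512,751/1024,1503/2048,3007/4096]  R=[47/64,3/4,1]  = 6015/8192
v_15 [brbrbbbrbbbbbbb]  L=[0,1/2,5/8,11/16,23/32,93/128,187/256,375/512,751/1024,1503/2048,3007/4096,6015/8192]  R=[47/64,3/4,1]  = 12031/16384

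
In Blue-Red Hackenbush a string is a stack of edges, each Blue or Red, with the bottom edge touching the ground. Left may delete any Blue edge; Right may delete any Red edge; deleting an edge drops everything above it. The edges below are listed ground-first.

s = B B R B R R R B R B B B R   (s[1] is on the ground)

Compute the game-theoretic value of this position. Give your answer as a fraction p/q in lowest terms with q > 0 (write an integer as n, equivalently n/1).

3165/2048

Prefix values for B B R B R R R B R B B B R via {L|R} + simplicity:
B: Left { 0 }, Right { (no moves) } -> simplest 1
BB: Left { 0,1 }, Right { (no moves) } -> simplest 2
BBR: Left { 0,1 }, Right { 2 } -> simplest 3/2
BBRB: Left { 0,1,3/2 }, Right { 2 } -> simplest 7/4
BBRBR: Left { 0,1,3/2 }, Right { 7/4,2 } -> simplest 13/8
BBRBRR: Left { 0,1,3/2 }, Right { 13/8,7/4,2 } -> simplest 25/16
BBRBRRR: Left { 0,1,3/2 }, Right { 25/16,13/8,7/4,2 } -> simplest 49/32
BBRBRRRB: Left { 0,1,3/2,49/32 }, Right { 25/16,13/8,7/4,2 } -> simplest 99/64
BBRBRRRBR: Left { 0,1,3/2,49/32 }, Right { 99/64,25/16,13/8,7/4,2 } -> simplest 197/128
BBRBRRRBRB: Left { 0,1,3/2,49/32,197/128 }, Right { 99/64,25/16,13/8,7/4,2 } -> simplest 395/256
BBRBRRRBRBB: Left { 0,1,3/2,49/32,197/128,395/256 }, Right { 99/64,25/16,13/8,7/4,2 } -> simplest 791/512
BBRBRRRBRBBB: Left { 0,1,3/2,49/32,197/128,395/256,791/512 }, Right { 99/64,25/16,13/8,7/4,2 } -> simplest 1583/1024
BBRBRRRBRBBBR: Left { 0,1,3/2,49/32,197/128,395/256,791/512 }, Right { 1583/1024,99/64,25/16,13/8,7/4,2 } -> simplest 3165/2048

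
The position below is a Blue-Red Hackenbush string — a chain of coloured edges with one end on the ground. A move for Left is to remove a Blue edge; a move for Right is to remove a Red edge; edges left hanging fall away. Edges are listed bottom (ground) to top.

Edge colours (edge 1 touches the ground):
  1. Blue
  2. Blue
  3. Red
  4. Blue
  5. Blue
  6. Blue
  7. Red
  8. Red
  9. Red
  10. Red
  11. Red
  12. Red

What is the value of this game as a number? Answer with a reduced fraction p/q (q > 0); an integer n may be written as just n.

1921/1024

Recurse on prefixes of the 12-edge string Blue Blue Red Blue Blue Blue Red Red Red Red Red Red:
v_1 [B]  L=[0]  R=[—]  so 1
v_2 [BB]  L=[0 1]  R=[—]  so 2
v_3 [BBR]  L=[0 1]  R=[2]  so 3/2
v_4 [BBRB]  L=[0 1 3/2]  R=[2]  so 7/4
v_5 [BBRBB]  L=[0 1 3/2 7/4]  R=[2]  so 15/8
v_6 [BBRBBB]  L=[0 1 3/2 7/4 15/8]  R=[2]  so 31/16
v_7 [BBRBBBR]  L=[0 1 3/2 7/4 15/8]  R=[31/16 2]  so 61/32
v_8 [BBRBBBRR]  L=[0 1 3/2 7/4 15/8]  R=[61/32 31/16 2]  so 121/64
v_9 [BBRBBBRRR]  L=[0 1 3/2 7/4 15/8]  R=[121/64 61/32 31/16 2]  so 241/128
v_10 [BBRBBBRRRR]  L=[0 1 3/2 7/4 15/8]  R=[241/128 121/64 61/32 31/16 2]  so 481/256
v_11 [BBRBBBRRRRR]  L=[0 1 3/2 7/4 15/8]  R=[481/256 241/128 121/64 61/32 31/16 2]  so 961/512
v_12 [BBRBBBRRRRRR]  L=[0 1 3/2 7/4 15/8]  R=[961/512 481/256 241/128 121/64 61/32 31/16 2]  so 1921/1024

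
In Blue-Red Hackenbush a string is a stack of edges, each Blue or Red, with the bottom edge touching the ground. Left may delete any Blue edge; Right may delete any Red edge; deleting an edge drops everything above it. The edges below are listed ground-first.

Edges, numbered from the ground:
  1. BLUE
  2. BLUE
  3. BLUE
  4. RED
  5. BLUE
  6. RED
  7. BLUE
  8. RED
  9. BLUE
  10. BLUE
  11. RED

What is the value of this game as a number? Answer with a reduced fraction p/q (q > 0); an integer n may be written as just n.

685/256

edge 1 of 11 (BLUE): { 0 |  } ⇒ 1
edge 2 of 11 (BLUE): { 0; 1 |  } ⇒ 2
edge 3 of 11 (BLUE): { 0; 1; 2 |  } ⇒ 3
edge 4 of 11 (RED): { 0; 1; 2 | 3 } ⇒ 5/2
edge 5 of 11 (BLUE): { 0; 1; 2; 5/2 | 3 } ⇒ 11/4
edge 6 of 11 (RED): { 0; 1; 2; 5/2 | 11/4; 3 } ⇒ 21/8
edge 7 of 11 (BLUE): { 0; 1; 2; 5/2; 21/8 | 11/4; 3 } ⇒ 43/16
edge 8 of 11 (RED): { 0; 1; 2; 5/2; 21/8 | 43/16; 11/4; 3 } ⇒ 85/32
edge 9 of 11 (BLUE): { 0; 1; 2; 5/2; 21/8; 85/32 | 43/16; 11/4; 3 } ⇒ 171/64
edge 10 of 11 (BLUE): { 0; 1; 2; 5/2; 21/8; 85/32; 171/64 | 43/16; 11/4; 3 } ⇒ 343/128
edge 11 of 11 (RED): { 0; 1; 2; 5/2; 21/8; 85/32; 171/64 | 343/128; 43/16; 11/4; 3 } ⇒ 685/256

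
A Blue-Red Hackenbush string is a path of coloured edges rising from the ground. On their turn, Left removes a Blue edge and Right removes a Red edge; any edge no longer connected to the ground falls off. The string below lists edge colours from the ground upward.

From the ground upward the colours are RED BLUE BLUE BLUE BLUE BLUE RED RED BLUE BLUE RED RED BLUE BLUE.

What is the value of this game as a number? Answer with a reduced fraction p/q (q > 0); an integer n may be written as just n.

R: Left {  }, Right { 0 } — simplest -1
RB: Left { -1 }, Right { 0 } — simplest -1/2
RBB: Left { -1; -1/2 }, Right { 0 } — simplest -1/4
RBBB: Left { -1; -1/2; -1/4 }, Right { 0 } — simplest -1/8
RBBBB: Left { -1; -1/2; -1/4; -1/8 }, Right { 0 } — simplest -1/16
RBBBBB: Left { -1; -1/2; -1/4; -1/8; -1/16 }, Right { 0 } — simplest -1/32
RBBBBBR: Left { -1; -1/2; -1/4; -1/8; -1/16 }, Right { -1/32; 0 } — simplest -3/64
RBBBBBRR: Left { -1; -1/2; -1/4; -1/8; -1/16 }, Right { -3/64; -1/32; 0 } — simplest -7/128
RBBBBBRRB: Left { -1; -1/2; -1/4; -1/8; -1/16; -7/128 }, Right { -3/64; -1/32; 0 } — simplest -13/256
RBBBBBRRBB: Left { -1; -1/2; -1/4; -1/8; -1/16; -7/128; -13/256 }, Right { -3/64; -1/32; 0 } — simplest -25/512
RBBBBBRRBBR: Left { -1; -1/2; -1/4; -1/8; -1/16; -7/128; -13/256 }, Right { -25/512; -3/64; -1/32; 0 } — simplest -51/1024
RBBBBBRRBBRR: Left { -1; -1/2; -1/4; -1/8; -1/16; -7/128; -13/256 }, Right { -51/1024; -25/512; -3/64; -1/32; 0 } — simplest -103/2048
RBBBBBRRBBRRB: Left { -1; -1/2; -1/4; -1/8; -1/16; -7/128; -13/256; -103/2048 }, Right { -51/1024; -25/512; -3/64; -1/32; 0 } — simplest -205/4096
RBBBBBRRBBRRBB: Left { -1; -1/2; -1/4; -1/8; -1/16; -7/128; -13/256; -103/2048; -205/4096 }, Right { -51/1024; -25/512; -3/64; -1/32; 0 } — simplest -409/8192

-409/8192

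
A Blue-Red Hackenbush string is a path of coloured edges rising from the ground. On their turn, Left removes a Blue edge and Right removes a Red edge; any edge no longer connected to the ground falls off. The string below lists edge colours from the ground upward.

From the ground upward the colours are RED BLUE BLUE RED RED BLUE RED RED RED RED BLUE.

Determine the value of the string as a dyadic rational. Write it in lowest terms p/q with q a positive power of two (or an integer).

1 of 11 · R · max L −∞ · min R 0 so -1
2 of 11 · RB · max L -1 · min R 0 so -1/2
3 of 11 · RBB · max L -1/2 · min R 0 so -1/4
4 of 11 · RBBR · max L -1/2 · min R -1/4 so -3/8
5 of 11 · RBBRR · max L -1/2 · min R -3/8 so -7/16
6 of 11 · RBBRRB · max L -7/16 · min R -3/8 so -13/32
7 of 11 · RBBRRBR · max L -7/16 · min R -13/32 so -27/64
8 of 11 · RBBRRBRR · max L -7/16 · min R -27/64 so -55/128
9 of 11 · RBBRRBRRR · max L -7/16 · min R -55/128 so -111/256
10 of 11 · RBBRRBRRRR · max L -7/16 · min R -111/256 so -223/512
11 of 11 · RBBRRBRRRRB · max L -223/512 · min R -111/256 so -445/1024

-445/1024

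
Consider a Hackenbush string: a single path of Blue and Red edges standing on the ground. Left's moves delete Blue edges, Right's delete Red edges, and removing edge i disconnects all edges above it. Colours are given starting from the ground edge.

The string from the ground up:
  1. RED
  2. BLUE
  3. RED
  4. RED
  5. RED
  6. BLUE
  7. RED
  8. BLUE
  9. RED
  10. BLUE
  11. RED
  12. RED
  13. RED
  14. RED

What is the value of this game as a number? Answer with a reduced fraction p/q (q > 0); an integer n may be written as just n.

v_1 [R]  L=[—]  R=[0]  ⇒ -1
v_2 [RB]  L=[-1]  R=[0]  ⇒ -1/2
v_3 [RBR]  L=[-1]  R=[-1/2,0]  ⇒ -3/4
v_4 [RBRR]  L=[-1]  R=[-3/4,-1/2,0]  ⇒ -7/8
v_5 [RBRRR]  L=[-1]  R=[-7/8,-3/4,-1/2,0]  ⇒ -15/16
v_6 [RBRRRB]  L=[-1,-15/16]  R=[-7/8,-3/4,-1/2,0]  ⇒ -29/32
v_7 [RBRRRBR]  L=[-1,-15/16]  R=[-29/32,-7/8,-3/4,-1/2,0]  ⇒ -59/64
v_8 [RBRRRBRB]  L=[-1,-15/16,-59/64]  R=[-29/32,-7/8,-3/4,-1/2,0]  ⇒ -117/128
v_9 [RBRRRBRBR]  L=[-1,-15/16,-59/64]  R=[-117/128,-29/32,-7/8,-3/4,-1/2,0]  ⇒ -235/256
v_10 [RBRRRBRBRB]  L=[-1,-15/16,-59/64,-235/256]  R=[-117/128,-29/32,-7/8,-3/4,-1/2,0]  ⇒ -469/512
v_11 [RBRRRBRBRBR]  L=[-1,-15/16,-59/64,-235/256]  R=[-469/512,-117/128,-29/32,-7/8,-3/4,-1/2,0]  ⇒ -939/1024
v_12 [RBRRRBRBRBRR]  L=[-1,-15/16,-59/64,-235/256]  R=[-939/1024,-469/512,-117/128,-29/32,-7/8,-3/4,-1/2,0]  ⇒ -1879/2048
v_13 [RBRRRBRBRBRRR]  L=[-1,-15/16,-59/64,-235/256]  R=[-1879/2048,-939/1024,-469/512,-117/128,-29/32,-7/8,-3/4,-1/2,0]  ⇒ -3759/4096
v_14 [RBRRRBRBRBRRRR]  L=[-1,-15/16,-59/64,-235/256]  R=[-3759/4096,-1879/2048,-939/1024,-469/512,-117/128,-29/32,-7/8,-3/4,-1/2,0]  ⇒ -7519/8192

-7519/8192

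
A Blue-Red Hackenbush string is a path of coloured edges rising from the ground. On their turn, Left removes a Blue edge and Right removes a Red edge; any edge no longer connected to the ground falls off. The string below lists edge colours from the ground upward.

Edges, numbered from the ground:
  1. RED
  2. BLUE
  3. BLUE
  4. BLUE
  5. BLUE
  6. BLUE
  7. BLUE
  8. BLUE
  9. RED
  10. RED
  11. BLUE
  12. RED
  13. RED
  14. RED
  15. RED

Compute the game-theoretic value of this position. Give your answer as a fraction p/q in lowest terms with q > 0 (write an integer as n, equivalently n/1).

-223/16384

Build G(s[:k]) for k = 1..15, string s = RED BLUE BLUE BLUE BLUE BLUE BLUE BLUE RED RED BLUE RED RED RED RED.
1 of 15 · R · max L −∞ · min R 0 -> -1
2 of 15 · RB · max L -1 · min R 0 -> -1/2
3 of 15 · RBB · max L -1/2 · min R 0 -> -1/4
4 of 15 · RBBB · max L -1/4 · min R 0 -> -1/8
5 of 15 · RBBBB · max L -1/8 · min R 0 -> -1/16
6 of 15 · RBBBBB · max L -1/16 · min R 0 -> -1/32
7 of 15 · RBBBBBB · max L -1/32 · min R 0 -> -1/64
8 of 15 · RBBBBBBB · max L -1/64 · min R 0 -> -1/128
9 of 15 · RBBBBBBBR · max L -1/64 · min R -1/128 -> -3/256
10 of 15 · RBBBBBBBRR · max L -1/64 · min R -3/256 -> -7/512
11 of 15 · RBBBBBBBRRB · max L -7/512 · min R -3/256 -> -13/1024
12 of 15 · RBBBBBBBRRBR · max L -7/512 · min R -13/1024 -> -27/2048
13 of 15 · RBBBBBBBRRBRR · max L -7/512 · min R -27/2048 -> -55/4096
14 of 15 · RBBBBBBBRRBRRR · max L -7/512 · min R -55/4096 -> -111/8192
15 of 15 · RBBBBBBBRRBRRRR · max L -7/512 · min R -111/8192 -> -223/16384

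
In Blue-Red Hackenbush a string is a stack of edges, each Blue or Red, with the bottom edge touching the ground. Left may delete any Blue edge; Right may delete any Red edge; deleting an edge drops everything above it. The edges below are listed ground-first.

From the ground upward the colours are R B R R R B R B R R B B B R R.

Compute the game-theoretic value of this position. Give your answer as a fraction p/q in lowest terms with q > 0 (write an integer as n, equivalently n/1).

-15047/16384

Recurse on prefixes of the 15-edge string R B R R R B R B R R B B B R R:
val_1 [R]  L=[—]  R=[0]  — -1
val_2 [RB]  L=[-1]  R=[0]  — -1/2
val_3 [RBR]  L=[-1]  R=[-1/2, 0]  — -3/4
val_4 [RBRR]  L=[-1]  R=[-3/4, -1/2, 0]  — -7/8
val_5 [RBRRR]  L=[-1]  R=[-7/8, -3/4, -1/2, 0]  — -15/16
val_6 [RBRRRB]  L=[-1, -15/16]  R=[-7/8, -3/4, -1/2, 0]  — -29/32
val_7 [RBRRRBR]  L=[-1, -15/16]  R=[-29/32, -7/8, -3/4, -1/2, 0]  — -59/64
val_8 [RBRRRBRB]  L=[-1, -15/16, -59/64]  R=[-29/32, -7/8, -3/4, -1/2, 0]  — -117/128
val_9 [RBRRRBRBR]  L=[-1, -15/16, -59/64]  R=[-117/128, -29/32, -7/8, -3/4, -1/2, 0]  — -235/256
val_10 [RBRRRBRBRR]  L=[-1, -15/16, -59/64]  R=[-235/256, -117/128, -29/32, -7/8, -3/4, -1/2, 0]  — -471/512
val_11 [RBRRRBRBRRB]  L=[-1, -15/16, -59/64, -471/512]  R=[-235/256, -117/128, -29/32, -7/8, -3/4, -1/2, 0]  — -941/1024
val_12 [RBRRRBRBRRBB]  L=[-1, -15/16, -59/64, -471/512, -941/1024]  R=[-235/256, -117/128, -29/32, -7/8, -3/4, -1/2, 0]  — -1881/2048
val_13 [RBRRRBRBRRBBB]  L=[-1, -15/16, -59/64, -471/512, -941/1024, -1881/2048]  R=[-235/256, -117/128, -29/32, -7/8, -3/4, -1/2, 0]  — -3761/4096
val_14 [RBRRRBRBRRBBBR]  L=[-1, -15/16, -59/64, -471/512, -941/1024, -1881/2048]  R=[-3761/4096, -235/256, -117/128, -29/32, -7/8, -3/4, -1/2, 0]  — -7523/8192
val_15 [RBRRRBRBRRBBBRR]  L=[-1, -15/16, -59/64, -471/512, -941/1024, -1881/2048]  R=[-7523/8192, -3761/4096, -235/256, -117/128, -29/32, -7/8, -3/4, -1/2, 0]  — -15047/16384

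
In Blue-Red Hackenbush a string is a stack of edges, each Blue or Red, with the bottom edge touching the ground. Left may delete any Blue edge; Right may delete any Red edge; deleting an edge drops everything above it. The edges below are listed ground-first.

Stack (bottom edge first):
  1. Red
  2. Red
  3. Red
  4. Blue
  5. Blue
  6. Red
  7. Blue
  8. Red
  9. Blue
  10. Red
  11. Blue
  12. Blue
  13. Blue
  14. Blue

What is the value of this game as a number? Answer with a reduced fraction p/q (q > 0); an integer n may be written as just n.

Build v(s[:k]) for k = 1..14, string s = Red Red Red Blue Blue Red Blue Red Blue Red Blue Blue Blue Blue.
1 of 14 · R · max L −∞ · min R 0 → -1
2 of 14 · RR · max L −∞ · min R -1 → -2
3 of 14 · RRR · max L −∞ · min R -2 → -3
4 of 14 · RRRB · max L -3 · min R -2 → -5/2
5 of 14 · RRRBB · max L -5/2 · min R -2 → -9/4
6 of 14 · RRRBBR · max L -5/2 · min R -9/4 → -19/8
7 of 14 · RRRBBRB · max L -19/8 · min R -9/4 → -37/16
8 of 14 · RRRBBRBR · max L -19/8 · min R -37/16 → -75/32
9 of 14 · RRRBBRBRB · max L -75/32 · min R -37/16 → -149/64
10 of 14 · RRRBBRBRBR · max L -75/32 · min R -149/64 → -299/128
11 of 14 · RRRBBRBRBRB · max L -299/128 · min R -149/64 → -597/256
12 of 14 · RRRBBRBRBRBB · max L -597/256 · min R -149/64 → -1193/512
13 of 14 · RRRBBRBRBRBBB · max L -1193/512 · min R -149/64 → -2385/1024
14 of 14 · RRRBBRBRBRBBBB · max L -2385/1024 · min R -149/64 → -4769/2048

-4769/2048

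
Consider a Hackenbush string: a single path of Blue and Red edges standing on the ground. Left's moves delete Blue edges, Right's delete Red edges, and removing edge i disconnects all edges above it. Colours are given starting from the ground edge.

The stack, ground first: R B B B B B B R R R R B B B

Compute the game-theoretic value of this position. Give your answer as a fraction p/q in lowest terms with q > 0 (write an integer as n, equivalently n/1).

Build value(s[:k]) for k = 1..14, string s = R B B B B B B R R R R B B B.
step 1: add R to get R; options L={ none } R={ 0 } = -1
step 2: add B to get RB; options L={ -1 } R={ 0 } = -1/2
step 3: add B to get RBB; options L={ -1,-1/2 } R={ 0 } = -1/4
step 4: add B to get RBBB; options L={ -1,-1/2,-1/4 } R={ 0 } = -1/8
step 5: add B to get RBBBB; options L={ -1,-1/2,-1/4,-1/8 } R={ 0 } = -1/16
step 6: add B to get RBBBBB; options L={ -1,-1/2,-1/4,-1/8,-1/16 } R={ 0 } = -1/32
step 7: add B to get RBBBBBB; options L={ -1,-1/2,-1/4,-1/8,-1/16,-1/32 } R={ 0 } = -1/64
step 8: add R to get RBBBBBBR; options L={ -1,-1/2,-1/4,-1/8,-1/16,-1/32 } R={ -1/64,0 } = -3/128
step 9: add R to get RBBBBBBRR; options L={ -1,-1/2,-1/4,-1/8,-1/16,-1/32 } R={ -3/128,-1/64,0 } = -7/256
step 10: add R to get RBBBBBBRRR; options L={ -1,-1/2,-1/4,-1/8,-1/16,-1/32 } R={ -7/256,-3/128,-1/64,0 } = -15/512
step 11: add R to get RBBBBBBRRRR; options L={ -1,-1/2,-1/4,-1/8,-1/16,-1/32 } R={ -15/512,-7/256,-3/128,-1/64,0 } = -31/1024
step 12: add B to get RBBBBBBRRRRB; options L={ -1,-1/2,-1/4,-1/8,-1/16,-1/32,-31/1024 } R={ -15/512,-7/256,-3/128,-1/64,0 } = -61/2048
step 13: add B to get RBBBBBBRRRRBB; options L={ -1,-1/2,-1/4,-1/8,-1/16,-1/32,-31/1024,-61/2048 } R={ -15/512,-7/256,-3/128,-1/64,0 } = -121/4096
step 14: add B to get RBBBBBBRRRRBBB; options L={ -1,-1/2,-1/4,-1/8,-1/16,-1/32,-31/1024,-61/2048,-121/4096 } R={ -15/512,-7/256,-3/128,-1/64,0 } = -241/8192

-241/8192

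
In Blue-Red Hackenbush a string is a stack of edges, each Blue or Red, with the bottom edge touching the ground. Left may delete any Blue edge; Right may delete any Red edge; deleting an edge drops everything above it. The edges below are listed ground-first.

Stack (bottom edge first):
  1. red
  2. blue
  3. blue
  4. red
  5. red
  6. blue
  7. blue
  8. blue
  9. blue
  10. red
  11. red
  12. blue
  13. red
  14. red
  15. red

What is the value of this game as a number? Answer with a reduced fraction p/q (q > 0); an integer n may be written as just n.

Build v(s[:k]) for k = 1..15, string s = red blue blue red red blue blue blue blue red red blue red red red.
r: Left { · }, Right { 0 } gives simplest -1
rb: Left { -1 }, Right { 0 } gives simplest -1/2
rbb: Left { -1,-1/2 }, Right { 0 } gives simplest -1/4
rbbr: Left { -1,-1/2 }, Right { -1/4,0 } gives simplest -3/8
rbbrr: Left { -1,-1/2 }, Right { -3/8,-1/4,0 } gives simplest -7/16
rbbrrb: Left { -1,-1/2,-7/16 }, Right { -3/8,-1/4,0 } gives simplest -13/32
rbbrrbb: Left { -1,-1/2,-7/16,-13/32 }, Right { -3/8,-1/4,0 } gives simplest -25/64
rbbrrbbb: Left { -1,-1/2,-7/16,-13/32,-25/64 }, Right { -3/8,-1/4,0 } gives simplest -49/128
rbbrrbbbb: Left { -1,-1/2,-7/16,-13/32,-25/64,-49/128 }, Right { -3/8,-1/4,0 } gives simplest -97/256
rbbrrbbbbr: Left { -1,-1/2,-7/16,-13/32,-25/64,-49/128 }, Right { -97/256,-3/8,-1/4,0 } gives simplest -195/512
rbbrrbbbbrr: Left { -1,-1/2,-7/16,-13/32,-25/64,-49/128 }, Right { -195/512,-97/256,-3/8,-1/4,0 } gives simplest -391/1024
rbbrrbbbbrrb: Left { -1,-1/2,-7/16,-13/32,-25/64,-49/128,-391/1024 }, Right { -195/512,-97/256,-3/8,-1/4,0 } gives simplest -781/2048
rbbrrbbbbrrbr: Left { -1,-1/2,-7/16,-13/32,-25/64,-49/128,-391/1024 }, Right { -781/2048,-195/512,-97/256,-3/8,-1/4,0 } gives simplest -1563/4096
rbbrrbbbbrrbrr: Left { -1,-1/2,-7/16,-13/32,-25/64,-49/128,-391/1024 }, Right { -1563/4096,-781/2048,-195/512,-97/256,-3/8,-1/4,0 } gives simplest -3127/8192
rbbrrbbbbrrbrrr: Left { -1,-1/2,-7/16,-13/32,-25/64,-49/128,-391/1024 }, Right { -3127/8192,-1563/4096,-781/2048,-195/512,-97/256,-3/8,-1/4,0 } gives simplest -6255/16384

-6255/16384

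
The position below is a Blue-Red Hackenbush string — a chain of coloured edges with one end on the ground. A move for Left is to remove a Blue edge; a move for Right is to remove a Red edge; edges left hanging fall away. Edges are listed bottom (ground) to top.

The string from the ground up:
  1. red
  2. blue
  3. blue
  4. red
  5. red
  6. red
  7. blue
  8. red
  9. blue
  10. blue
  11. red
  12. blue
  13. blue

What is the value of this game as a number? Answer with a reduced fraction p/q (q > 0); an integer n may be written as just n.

-1865/4096

r: Left { — }, Right { 0 } -> simplest -1
rb: Left { -1 }, Right { 0 } -> simplest -1/2
rbb: Left { -1; -1/2 }, Right { 0 } -> simplest -1/4
rbbr: Left { -1; -1/2 }, Right { -1/4; 0 } -> simplest -3/8
rbbrr: Left { -1; -1/2 }, Right { -3/8; -1/4; 0 } -> simplest -7/16
rbbrrr: Left { -1; -1/2 }, Right { -7/16; -3/8; -1/4; 0 } -> simplest -15/32
rbbrrrb: Left { -1; -1/2; -15/32 }, Right { -7/16; -3/8; -1/4; 0 } -> simplest -29/64
rbbrrrbr: Left { -1; -1/2; -15/32 }, Right { -29/64; -7/16; -3/8; -1/4; 0 } -> simplest -59/128
rbbrrrbrb: Left { -1; -1/2; -15/32; -59/128 }, Right { -29/64; -7/16; -3/8; -1/4; 0 } -> simplest -117/256
rbbrrrbrbb: Left { -1; -1/2; -15/32; -59/128; -117/256 }, Right { -29/64; -7/16; -3/8; -1/4; 0 } -> simplest -233/512
rbbrrrbrbbr: Left { -1; -1/2; -15/32; -59/128; -117/256 }, Right { -233/512; -29/64; -7/16; -3/8; -1/4; 0 } -> simplest -467/1024
rbbrrrbrbbrb: Left { -1; -1/2; -15/32; -59/128; -117/256; -467/1024 }, Right { -233/512; -29/64; -7/16; -3/8; -1/4; 0 } -> simplest -933/2048
rbbrrrbrbbrbb: Left { -1; -1/2; -15/32; -59/128; -117/256; -467/1024; -933/2048 }, Right { -233/512; -29/64; -7/16; -3/8; -1/4; 0 } -> simplest -1865/4096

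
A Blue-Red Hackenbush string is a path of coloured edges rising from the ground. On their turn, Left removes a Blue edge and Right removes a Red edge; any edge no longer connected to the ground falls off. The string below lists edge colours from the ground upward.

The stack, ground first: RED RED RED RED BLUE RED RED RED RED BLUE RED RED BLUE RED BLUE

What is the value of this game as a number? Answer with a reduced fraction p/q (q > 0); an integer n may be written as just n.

edge 1 of 15 (RED): { ∅ | 0 } ⇒ -1
edge 2 of 15 (RED): { ∅ | -1; 0 } ⇒ -2
edge 3 of 15 (RED): { ∅ | -2; -1; 0 } ⇒ -3
edge 4 of 15 (RED): { ∅ | -3; -2; -1; 0 } ⇒ -4
edge 5 of 15 (BLUE): { -4 | -3; -2; -1; 0 } ⇒ -7/2
edge 6 of 15 (RED): { -4 | -7/2; -3; -2; -1; 0 } ⇒ -15/4
edge 7 of 15 (RED): { -4 | -15/4; -7/2; -3; -2; -1; 0 } ⇒ -31/8
edge 8 of 15 (RED): { -4 | -31/8; -15/4; -7/2; -3; -2; -1; 0 } ⇒ -63/16
edge 9 of 15 (RED): { -4 | -63/16; -31/8; -15/4; -7/2; -3; -2; -1; 0 } ⇒ -127/32
edge 10 of 15 (BLUE): { -4; -127/32 | -63/16; -31/8; -15/4; -7/2; -3; -2; -1; 0 } ⇒ -253/64
edge 11 of 15 (RED): { -4; -127/32 | -253/64; -63/16; -31/8; -15/4; -7/2; -3; -2; -1; 0 } ⇒ -507/128
edge 12 of 15 (RED): { -4; -127/32 | -507/128; -253/64; -63/16; -31/8; -15/4; -7/2; -3; -2; -1; 0 } ⇒ -1015/256
edge 13 of 15 (BLUE): { -4; -127/32; -1015/256 | -507/128; -253/64; -63/16; -31/8; -15/4; -7/2; -3; -2; -1; 0 } ⇒ -2029/512
edge 14 of 15 (RED): { -4; -127/32; -1015/256 | -2029/512; -507/128; -253/64; -63/16; -31/8; -15/4; -7/2; -3; -2; -1; 0 } ⇒ -4059/1024
edge 15 of 15 (BLUE): { -4; -127/32; -1015/256; -4059/1024 | -2029/512; -507/128; -253/64; -63/16; -31/8; -15/4; -7/2; -3; -2; -1; 0 } ⇒ -8117/2048

-8117/2048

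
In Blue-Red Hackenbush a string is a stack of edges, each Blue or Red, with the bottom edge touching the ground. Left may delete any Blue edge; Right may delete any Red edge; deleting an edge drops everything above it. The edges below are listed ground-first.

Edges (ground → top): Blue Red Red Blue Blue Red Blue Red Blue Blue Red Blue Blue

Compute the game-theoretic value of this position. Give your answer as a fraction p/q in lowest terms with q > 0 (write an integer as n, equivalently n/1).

1719/4096

Recurse on prefixes of the 13-edge string Blue Red Red Blue Blue Red Blue Red Blue Blue Red Blue Blue:
value(B) = { 0 | ∅ } => 1
value(BR) = { 0 | 1 } => 1/2
value(BRR) = { 0 | 1/2, 1 } => 1/4
value(BRRB) = { 0, 1/4 | 1/2, 1 } => 3/8
value(BRRBB) = { 0, 1/4, 3/8 | 1/2, 1 } => 7/16
value(BRRBBR) = { 0, 1/4, 3/8 | 7/16, 1/2, 1 } => 13/32
value(BRRBBRB) = { 0, 1/4, 3/8, 13/32 | 7/16, 1/2, 1 } => 27/64
value(BRRBBRBR) = { 0, 1/4, 3/8, 13/32 | 27/64, 7/16, 1/2, 1 } => 53/128
value(BRRBBRBRB) = { 0, 1/4, 3/8, 13/32, 53/128 | 27/64, 7/16, 1/2, 1 } => 107/256
value(BRRBBRBRBB) = { 0, 1/4, 3/8, 13/32, 53/128, 107/256 | 27/64, 7/16, 1/2, 1 } => 215/512
value(BRRBBRBRBBR) = { 0, 1/4, 3/8, 13/32, 53/128, 107/256 | 215/512, 27/64, 7/16, 1/2, 1 } => 429/1024
value(BRRBBRBRBBRB) = { 0, 1/4, 3/8, 13/32, 53/128, 107/256, 429/1024 | 215/512, 27/64, 7/16, 1/2, 1 } => 859/2048
value(BRRBBRBRBBRBB) = { 0, 1/4, 3/8, 13/32, 53/128, 107/256, 429/1024, 859/2048 | 215/512, 27/64, 7/16, 1/2, 1 } => 1719/4096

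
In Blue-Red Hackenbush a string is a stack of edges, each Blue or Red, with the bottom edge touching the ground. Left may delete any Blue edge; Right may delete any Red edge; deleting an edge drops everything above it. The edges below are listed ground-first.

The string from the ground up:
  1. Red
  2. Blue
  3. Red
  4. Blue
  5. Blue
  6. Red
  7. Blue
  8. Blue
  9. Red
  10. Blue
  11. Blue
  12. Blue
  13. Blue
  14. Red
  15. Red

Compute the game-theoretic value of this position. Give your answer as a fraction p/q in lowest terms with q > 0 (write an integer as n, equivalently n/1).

step 1: add Red to get R; options L={  } R={ 0 } gives -1
step 2: add Blue to get RB; options L={ -1 } R={ 0 } gives -1/2
step 3: add Red to get RBR; options L={ -1 } R={ -1/2; 0 } gives -3/4
step 4: add Blue to get RBRB; options L={ -1; -3/4 } R={ -1/2; 0 } gives -5/8
step 5: add Blue to get RBRBB; options L={ -1; -3/4; -5/8 } R={ -1/2; 0 } gives -9/16
step 6: add Red to get RBRBBR; options L={ -1; -3/4; -5/8 } R={ -9/16; -1/2; 0 } gives -19/32
step 7: add Blue to get RBRBBRB; options L={ -1; -3/4; -5/8; -19/32 } R={ -9/16; -1/2; 0 } gives -37/64
step 8: add Blue to get RBRBBRBB; options L={ -1; -3/4; -5/8; -19/32; -37/64 } R={ -9/16; -1/2; 0 } gives -73/128
step 9: add Red to get RBRBBRBBR; options L={ -1; -3/4; -5/8; -19/32; -37/64 } R={ -73/128; -9/16; -1/2; 0 } gives -147/256
step 10: add Blue to get RBRBBRBBRB; options L={ -1; -3/4; -5/8; -19/32; -37/64; -147/256 } R={ -73/128; -9/16; -1/2; 0 } gives -293/512
step 11: add Blue to get RBRBBRBBRBB; options L={ -1; -3/4; -5/8; -19/32; -37/64; -147/256; -293/512 } R={ -73/128; -9/16; -1/2; 0 } gives -585/1024
step 12: add Blue to get RBRBBRBBRBBB; options L={ -1; -3/4; -5/8; -19/32; -37/64; -147/256; -293/512; -585/1024 } R={ -73/128; -9/16; -1/2; 0 } gives -1169/2048
step 13: add Blue to get RBRBBRBBRBBBB; options L={ -1; -3/4; -5/8; -19/32; -37/64; -147/256; -293/512; -585/1024; -1169/2048 } R={ -73/128; -9/16; -1/2; 0 } gives -2337/4096
step 14: add Red to get RBRBBRBBRBBBBR; options L={ -1; -3/4; -5/8; -19/32; -37/64; -147/256; -293/512; -585/1024; -1169/2048 } R={ -2337/4096; -73/128; -9/16; -1/2; 0 } gives -4675/8192
step 15: add Red to get RBRBBRBBRBBBBRR; options L={ -1; -3/4; -5/8; -19/32; -37/64; -147/256; -293/512; -585/1024; -1169/2048 } R={ -4675/8192; -2337/4096; -73/128; -9/16; -1/2; 0 } gives -9351/16384

-9351/16384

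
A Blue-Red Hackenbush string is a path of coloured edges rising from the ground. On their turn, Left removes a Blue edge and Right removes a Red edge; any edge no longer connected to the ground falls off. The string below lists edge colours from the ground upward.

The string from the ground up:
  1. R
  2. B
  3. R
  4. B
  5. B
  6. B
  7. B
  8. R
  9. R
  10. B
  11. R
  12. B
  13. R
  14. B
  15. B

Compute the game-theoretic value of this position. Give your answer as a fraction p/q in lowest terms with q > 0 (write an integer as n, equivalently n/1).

-8617/16384

value_1 [R]  L=[]  R=[0]  ⇒ -1
value_2 [RB]  L=[-1]  R=[0]  ⇒ -1/2
value_3 [RBR]  L=[-1]  R=[-1/2 0]  ⇒ -3/4
value_4 [RBRB]  L=[-1 -3/4]  R=[-1/2 0]  ⇒ -5/8
value_5 [RBRBB]  L=[-1 -3/4 -5/8]  R=[-1/2 0]  ⇒ -9/16
value_6 [RBRBBB]  L=[-1 -3/4 -5/8 -9/16]  R=[-1/2 0]  ⇒ -17/32
value_7 [RBRBBBB]  L=[-1 -3/4 -5/8 -9/16 -17/32]  R=[-1/2 0]  ⇒ -33/64
value_8 [RBRBBBBR]  L=[-1 -3/4 -5/8 -9/16 -17/32]  R=[-33/64 -1/2 0]  ⇒ -67/128
value_9 [RBRBBBBRR]  L=[-1 -3/4 -5/8 -9/16 -17/32]  R=[-67/128 -33/64 -1/2 0]  ⇒ -135/256
value_10 [RBRBBBBRRB]  L=[-1 -3/4 -5/8 -9/16 -17/32 -135/256]  R=[-67/128 -33/64 -1/2 0]  ⇒ -269/512
value_11 [RBRBBBBRRBR]  L=[-1 -3/4 -5/8 -9/16 -17/32 -135/256]  R=[-269/512 -67/128 -33/64 -1/2 0]  ⇒ -539/1024
value_12 [RBRBBBBRRBRB]  L=[-1 -3/4 -5/8 -9/16 -17/32 -135/256 -539/1024]  R=[-269/512 -67/128 -33/64 -1/2 0]  ⇒ -1077/2048
value_13 [RBRBBBBRRBRBR]  L=[-1 -3/4 -5/8 -9/16 -17/32 -135/256 -539/1024]  R=[-1077/2048 -269/512 -67/128 -33/64 -1/2 0]  ⇒ -2155/4096
value_14 [RBRBBBBRRBRBRB]  L=[-1 -3/4 -5/8 -9/16 -17/32 -135/256 -539/1024 -2155/4096]  R=[-1077/2048 -269/512 -67/128 -33/64 -1/2 0]  ⇒ -4309/8192
value_15 [RBRBBBBRRBRBRBB]  L=[-1 -3/4 -5/8 -9/16 -17/32 -135/256 -539/1024 -2155/4096 -4309/8192]  R=[-1077/2048 -269/512 -67/128 -33/64 -1/2 0]  ⇒ -8617/16384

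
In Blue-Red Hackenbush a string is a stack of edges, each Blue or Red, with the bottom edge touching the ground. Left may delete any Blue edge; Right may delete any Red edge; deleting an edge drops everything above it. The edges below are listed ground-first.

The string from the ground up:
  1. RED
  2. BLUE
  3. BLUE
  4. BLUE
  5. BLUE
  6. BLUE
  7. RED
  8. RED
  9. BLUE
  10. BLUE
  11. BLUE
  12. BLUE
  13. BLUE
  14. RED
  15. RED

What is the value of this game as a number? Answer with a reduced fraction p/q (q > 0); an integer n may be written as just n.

-775/16384

Recurse on prefixes of the 15-edge string RED BLUE BLUE BLUE BLUE BLUE RED RED BLUE BLUE BLUE BLUE BLUE RED RED:
1 of 15 · R · max L −∞ · min R 0 → -1
2 of 15 · RB · max L -1 · min R 0 → -1/2
3 of 15 · RBB · max L -1/2 · min R 0 → -1/4
4 of 15 · RBBB · max L -1/4 · min R 0 → -1/8
5 of 15 · RBBBB · max L -1/8 · min R 0 → -1/16
6 of 15 · RBBBBB · max L -1/16 · min R 0 → -1/32
7 of 15 · RBBBBBR · max L -1/16 · min R -1/32 → -3/64
8 of 15 · RBBBBBRR · max L -1/16 · min R -3/64 → -7/128
9 of 15 · RBBBBBRRB · max L -7/128 · min R -3/64 → -13/256
10 of 15 · RBBBBBRRBB · max L -13/256 · min R -3/64 → -25/512
11 of 15 · RBBBBBRRBBB · max L -25/512 · min R -3/64 → -49/1024
12 of 15 · RBBBBBRRBBBB · max L -49/1024 · min R -3/64 → -97/2048
13 of 15 · RBBBBBRRBBBBB · max L -97/2048 · min R -3/64 → -193/4096
14 of 15 · RBBBBBRRBBBBBR · max L -97/2048 · min R -193/4096 → -387/8192
15 of 15 · RBBBBBRRBBBBBRR · max L -97/2048 · min R -387/8192 → -775/16384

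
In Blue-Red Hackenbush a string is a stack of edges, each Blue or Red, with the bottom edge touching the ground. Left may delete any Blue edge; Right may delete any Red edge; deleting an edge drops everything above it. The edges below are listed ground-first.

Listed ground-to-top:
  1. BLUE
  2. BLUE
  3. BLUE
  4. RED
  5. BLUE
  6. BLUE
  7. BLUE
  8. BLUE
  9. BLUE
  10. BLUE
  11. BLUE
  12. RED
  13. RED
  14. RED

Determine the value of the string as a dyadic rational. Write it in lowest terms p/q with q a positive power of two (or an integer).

1 of 14 · B · max L 0 · min R +∞ => 1
2 of 14 · BB · max L 1 · min R +∞ => 2
3 of 14 · BBB · max L 2 · min R +∞ => 3
4 of 14 · BBBR · max L 2 · min R 3 => 5/2
5 of 14 · BBBRB · max L 5/2 · min R 3 => 11/4
6 of 14 · BBBRBB · max L 11/4 · min R 3 => 23/8
7 of 14 · BBBRBBB · max L 23/8 · min R 3 => 47/16
8 of 14 · BBBRBBBB · max L 47/16 · min R 3 => 95/32
9 of 14 · BBBRBBBBB · max L 95/32 · min R 3 => 191/64
10 of 14 · BBBRBBBBBB · max L 191/64 · min R 3 => 383/128
11 of 14 · BBBRBBBBBBB · max L 383/128 · min R 3 => 767/256
12 of 14 · BBBRBBBBBBBR · max L 383/128 · min R 767/256 => 1533/512
13 of 14 · BBBRBBBBBBBRR · max L 383/128 · min R 1533/512 => 3065/1024
14 of 14 · BBBRBBBBBBBRRR · max L 383/128 · min R 3065/1024 => 6129/2048

6129/2048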